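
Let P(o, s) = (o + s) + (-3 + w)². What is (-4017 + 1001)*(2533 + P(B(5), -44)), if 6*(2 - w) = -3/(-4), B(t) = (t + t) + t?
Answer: -60447049/8 ≈ -7.5559e+6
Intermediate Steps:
B(t) = 3*t (B(t) = 2*t + t = 3*t)
w = 15/8 (w = 2 - (-1)/(2*(-4)) = 2 - (-1)*(-1)/(2*4) = 2 - ⅙*¾ = 2 - ⅛ = 15/8 ≈ 1.8750)
P(o, s) = 81/64 + o + s (P(o, s) = (o + s) + (-3 + 15/8)² = (o + s) + (-9/8)² = (o + s) + 81/64 = 81/64 + o + s)
(-4017 + 1001)*(2533 + P(B(5), -44)) = (-4017 + 1001)*(2533 + (81/64 + 3*5 - 44)) = -3016*(2533 + (81/64 + 15 - 44)) = -3016*(2533 - 1775/64) = -3016*160337/64 = -60447049/8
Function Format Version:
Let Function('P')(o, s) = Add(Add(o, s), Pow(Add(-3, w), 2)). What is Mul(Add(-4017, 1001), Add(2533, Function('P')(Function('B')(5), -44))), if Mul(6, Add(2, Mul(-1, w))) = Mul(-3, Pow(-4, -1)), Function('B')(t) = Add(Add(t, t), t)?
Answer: Rational(-60447049, 8) ≈ -7.5559e+6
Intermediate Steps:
Function('B')(t) = Mul(3, t) (Function('B')(t) = Add(Mul(2, t), t) = Mul(3, t))
w = Rational(15, 8) (w = Add(2, Mul(Rational(-1, 6), Mul(-3, Pow(-4, -1)))) = Add(2, Mul(Rational(-1, 6), Mul(-3, Rational(-1, 4)))) = Add(2, Mul(Rational(-1, 6), Rational(3, 4))) = Add(2, Rational(-1, 8)) = Rational(15, 8) ≈ 1.8750)
Function('P')(o, s) = Add(Rational(81, 64), o, s) (Function('P')(o, s) = Add(Add(o, s), Pow(Add(-3, Rational(15, 8)), 2)) = Add(Add(o, s), Pow(Rational(-9, 8), 2)) = Add(Add(o, s), Rational(81, 64)) = Add(Rational(81, 64), o, s))
Mul(Add(-4017, 1001), Add(2533, Function('P')(Function('B')(5), -44))) = Mul(Add(-4017, 1001), Add(2533, Add(Rational(81, 64), Mul(3, 5), -44))) = Mul(-3016, Add(2533, Add(Rational(81, 64), 15, -44))) = Mul(-3016, Add(2533, Rational(-1775, 64))) = Mul(-3016, Rational(160337, 64)) = Rational(-60447049, 8)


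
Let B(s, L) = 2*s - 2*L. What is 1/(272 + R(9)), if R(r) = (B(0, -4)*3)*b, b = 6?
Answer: 1/416 ≈ 0.0024038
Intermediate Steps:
B(s, L) = -2*L + 2*s
R(r) = 144 (R(r) = ((-2*(-4) + 2*0)*3)*6 = ((8 + 0)*3)*6 = (8*3)*6 = 24*6 = 144)
1/(272 + R(9)) = 1/(272 + 144) = 1/416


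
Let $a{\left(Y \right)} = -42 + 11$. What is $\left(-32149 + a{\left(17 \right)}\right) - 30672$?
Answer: $-62852$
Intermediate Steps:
$a{\left(Y \right)} = -31$
$\left(-32149 + a{\left(17 \right)}\right) - 30672 = \left(-32149 - 31\right) - 30672 = -32180 - 30672 = -62852$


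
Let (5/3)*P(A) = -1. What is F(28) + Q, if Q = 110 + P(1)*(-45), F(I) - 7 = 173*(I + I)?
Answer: 9832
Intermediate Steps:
F(I) = 7 + 346*I (F(I) = 7 + 173*(I + I) = 7 + 173*(2*I) = 7 + 346*I)
P(A) = -⅗ (P(A) = (⅗)*(-1) = -⅗)
Q = 137 (Q = 110 - ⅗*(-45) = 110 + 27 = 137)
F(28) + Q = (7 + 346*28) + 137 = (7 + 9688) + 137 = 9695 + 137 = 9832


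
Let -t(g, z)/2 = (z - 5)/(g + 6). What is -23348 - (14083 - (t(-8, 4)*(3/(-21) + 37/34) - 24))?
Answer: -8914515/238 ≈ -37456.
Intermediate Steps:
t(g, z) = -2*(-5 + z)/(6 + g) (t(g, z) = -2*(z - 5)/(g + 6) = -2*(-5 + z)/(6 + g))
-23348 - (14083 - (t(-8, 4)*(3/(-21) + 37/34) - 24)) = -23348 - (14083 - ((2*(5 - 1*4)/(6 - 8))*(3/(-21) + 37/34) - 24)) = -23348 - (14083 - ((2*(5 - 4)/(-2))*(3*(-1/21) + 37*(1/34)) - 24)) = -23348 - (14083 - ((2*(-1/2)*1)*(-1/7 + 37/34) - 24)) = -23348 - (14083 - (-1*225/238 - 24)) = -23348 - (14083 - (-225/238 - 24)) = -23348 - (14083 - 1*(-5937/238)) = -23348 - (14083 + 5937/238) = -23348 - 1*3357691/238 = -23348 - 3357691/238 = -8914515/238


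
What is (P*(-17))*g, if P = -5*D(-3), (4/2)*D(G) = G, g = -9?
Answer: 2295/2 ≈ 1147.5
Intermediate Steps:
D(G) = G/2
P = 15/2 (P = -5*(-3)/2 = -5*(-3/2) = 15/2 ≈ 7.5000)
(P*(-17))*g = ((15/2)*(-17))*(-9) = -255/2*(-9) = 2295/2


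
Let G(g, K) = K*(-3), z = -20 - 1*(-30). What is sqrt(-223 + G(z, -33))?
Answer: 2*I*sqrt(31) ≈ 11.136*I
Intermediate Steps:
z = 10 (z = -20 + 30 = 10)
G(g, K) = -3*K
sqrt(-223 + G(z, -33)) = sqrt(-223 - 3*(-33)) = sqrt(-223 + 99) = sqrt(-124) = 2*I*sqrt(31)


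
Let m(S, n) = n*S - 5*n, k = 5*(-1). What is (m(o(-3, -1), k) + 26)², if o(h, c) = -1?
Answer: 3136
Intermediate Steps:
k = -5
m(S, n) = -5*n + S*n (m(S, n) = S*n - 5*n = -5*n + S*n)
(m(o(-3, -1), k) + 26)² = (-5*(-5 - 1) + 26)² = (-5*(-6) + 26)² = (30 + 26)² = 56² = 3136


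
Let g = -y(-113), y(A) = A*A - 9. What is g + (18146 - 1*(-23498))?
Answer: 28884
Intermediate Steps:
y(A) = -9 + A² (y(A) = A² - 9 = -9 + A²)
g = -12760 (g = -(-9 + (-113)²) = -(-9 + 12769) = -1*12760 = -12760)
g + (18146 - 1*(-23498)) = -12760 + (18146 - 1*(-23498)) = -12760 + (18146 + 23498) = -12760 + 41644 = 28884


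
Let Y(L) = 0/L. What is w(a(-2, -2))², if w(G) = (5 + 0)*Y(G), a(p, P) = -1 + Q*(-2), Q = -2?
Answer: 0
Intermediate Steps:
Y(L) = 0
a(p, P) = 3 (a(p, P) = -1 - 2*(-2) = -1 + 4 = 3)
w(G) = 0 (w(G) = (5 + 0)*0 = 5*0 = 0)
w(a(-2, -2))² = 0² = 0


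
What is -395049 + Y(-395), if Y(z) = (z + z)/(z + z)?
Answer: -395048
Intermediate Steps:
Y(z) = 1 (Y(z) = (2*z)/((2*z)) = (2*z)*(1/(2*z)) = 1)
-395049 + Y(-395) = -395049 + 1 = -395048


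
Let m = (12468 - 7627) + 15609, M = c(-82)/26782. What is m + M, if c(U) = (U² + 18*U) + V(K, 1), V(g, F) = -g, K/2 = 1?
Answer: 273848573/13391 ≈ 20450.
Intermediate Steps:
K = 2 (K = 2*1 = 2)
c(U) = -2 + U² + 18*U (c(U) = (U² + 18*U) - 1*2 = (U² + 18*U) - 2 = -2 + U² + 18*U)
M = 2623/13391 (M = (-2 + (-82)² + 18*(-82))/26782 = (-2 + 6724 - 1476)*(1/26782) = 5246*(1/26782) = 2623/13391 ≈ 0.19588)
m = 20450 (m = 4841 + 15609 = 20450)
m + M = 20450 + 2623/13391 = 273848573/13391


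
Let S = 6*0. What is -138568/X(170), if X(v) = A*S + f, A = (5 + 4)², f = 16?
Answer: -17321/2 ≈ -8660.5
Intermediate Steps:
S = 0
A = 81 (A = 9² = 81)
X(v) = 16 (X(v) = 81*0 + 16 = 0 + 16 = 16)
-138568/X(170) = -138568/16 = -138568*1/16 = -17321/2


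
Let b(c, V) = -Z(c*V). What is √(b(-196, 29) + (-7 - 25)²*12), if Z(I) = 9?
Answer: √12279 ≈ 110.81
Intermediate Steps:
b(c, V) = -9 (b(c, V) = -1*9 = -9)
√(b(-196, 29) + (-7 - 25)²*12) = √(-9 + (-7 - 25)²*12) = √(-9 + (-32)²*12) = √(-9 + 1024*12) = √(-9 + 12288) = √12279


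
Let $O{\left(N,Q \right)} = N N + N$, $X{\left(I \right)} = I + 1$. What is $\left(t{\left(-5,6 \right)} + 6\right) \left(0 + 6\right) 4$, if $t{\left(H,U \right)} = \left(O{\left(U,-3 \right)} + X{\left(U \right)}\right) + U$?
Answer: $1464$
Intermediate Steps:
$X{\left(I \right)} = 1 + I$
$O{\left(N,Q \right)} = N + N^{2}$ ($O{\left(N,Q \right)} = N^{2} + N = N + N^{2}$)
$t{\left(H,U \right)} = 1 + 2 U + U \left(1 + U\right)$ ($t{\left(H,U \right)} = \left(U \left(1 + U\right) + \left(1 + U\right)\right) + U = \left(1 + U + U \left(1 + U\right)\right) + U = 1 + 2 U + U \left(1 + U\right)$)
$\left(t{\left(-5,6 \right)} + 6\right) \left(0 + 6\right) 4 = \left(\left(1 + 6^{2} + 3 \cdot 6\right) + 6\right) \left(0 + 6\right) 4 = \left(\left(1 + 36 + 18\right) + 6\right) 6 \cdot 4 = \left(55 + 6\right) 24 = 61 \cdot 24 = 1464$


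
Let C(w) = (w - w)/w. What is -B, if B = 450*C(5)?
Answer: 0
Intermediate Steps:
C(w) = 0 (C(w) = 0/w = 0)
B = 0 (B = 450*0 = 0)
-B = -1*0 = 0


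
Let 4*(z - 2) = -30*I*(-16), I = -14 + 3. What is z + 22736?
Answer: 21418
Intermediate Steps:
I = -11
z = -1318 (z = 2 + (-30*(-11)*(-16))/4 = 2 + (330*(-16))/4 = 2 + (1/4)*(-5280) = 2 - 1320 = -1318)
z + 22736 = -1318 + 22736 = 21418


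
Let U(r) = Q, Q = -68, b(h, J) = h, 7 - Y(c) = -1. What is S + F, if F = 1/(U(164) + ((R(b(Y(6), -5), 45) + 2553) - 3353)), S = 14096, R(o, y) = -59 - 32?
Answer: 13518063/959 ≈ 14096.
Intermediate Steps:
Y(c) = 8 (Y(c) = 7 - 1*(-1) = 7 + 1 = 8)
R(o, y) = -91
U(r) = -68
F = -1/959 (F = 1/(-68 + ((-91 + 2553) - 3353)) = 1/(-68 + (2462 - 3353)) = 1/(-68 - 891) = 1/(-959) = -1/959 ≈ -0.0010428)
S + F = 14096 - 1/959 = 13518063/959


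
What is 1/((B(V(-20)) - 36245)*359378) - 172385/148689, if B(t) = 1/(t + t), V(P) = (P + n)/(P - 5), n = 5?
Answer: -6736128048994292/5810181532097265 ≈ -1.1594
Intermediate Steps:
V(P) = (5 + P)/(-5 + P) (V(P) = (P + 5)/(P - 5) = (5 + P)/(-5 + P))
B(t) = 1/(2*t)
1/((B(V(-20)) - 36245)*359378) - 172385/148689 = 1/(1/(2*(((5 - 20)/(-5 - 20)))) - 36245*359378) - 172385/148689 = (1/359378)/(1/(2*((-15/(-25)))) - 36245) - 172385*1/148689 = (1/359378)/(1/(2*((-1/25*(-15)))) - 36245) - 172385/148689 = (1/359378)/(1/(2*(⅗)) - 36245) - 172385/148689 = (1/359378)/((½)*(5/3) - 36245) - 172385/148689 = (1/359378)/(⅚ - 36245) - 172385/148689 = (1/359378)/(-217465/6) - 172385/148689 = -6/217465*1/359378 - 172385/148689 = -3/39076068385 - 172385/148689 = -6736128048994292/5810181532097265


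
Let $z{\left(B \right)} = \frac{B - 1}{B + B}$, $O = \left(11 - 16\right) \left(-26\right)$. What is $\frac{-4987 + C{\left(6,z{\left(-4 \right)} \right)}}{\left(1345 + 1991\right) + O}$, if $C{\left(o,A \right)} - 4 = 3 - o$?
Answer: $- \frac{2493}{1733} \approx -1.4385$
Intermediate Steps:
$O = 130$ ($O = \left(-5\right) \left(-26\right) = 130$)
$z{\left(B \right)} = \frac{-1 + B}{2 B}$
$C{\left(o,A \right)} = 7 - o$ ($C{\left(o,A \right)} = 4 - \left(-3 + o\right) = 7 - o$)
$\frac{-4987 + C{\left(6,z{\left(-4 \right)} \right)}}{\left(1345 + 1991\right) + O} = \frac{-4987 + \left(7 - 6\right)}{\left(1345 + 1991\right) + 130} = \frac{-4987 + \left(7 - 6\right)}{3336 + 130} = \frac{-4987 + 1}{3466} = \left(-4986\right) \frac{1}{3466} = - \frac{2493}{1733}$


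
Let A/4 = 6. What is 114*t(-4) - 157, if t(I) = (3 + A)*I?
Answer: -12469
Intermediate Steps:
A = 24 (A = 4*6 = 24)
t(I) = 27*I (t(I) = (3 + 24)*I = 27*I)
114*t(-4) - 157 = 114*(27*(-4)) - 157 = 114*(-108) - 157 = -12312 - 157 = -12469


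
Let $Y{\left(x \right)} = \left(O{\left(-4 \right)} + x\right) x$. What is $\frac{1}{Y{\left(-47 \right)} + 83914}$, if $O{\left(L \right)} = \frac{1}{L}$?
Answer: $\frac{4}{344539} \approx 1.161 \cdot 10^{-5}$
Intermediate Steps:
$Y{\left(x \right)} = x \left(- \frac{1}{4} + x\right)$ ($Y{\left(x \right)} = \left(\frac{1}{-4} + x\right) x = \left(- \frac{1}{4} + x\right) x = x \left(- \frac{1}{4} + x\right)$)
$\frac{1}{Y{\left(-47 \right)} + 83914} = \frac{1}{- 47 \left(- \frac{1}{4} - 47\right) + 83914} = \frac{1}{\left(-47\right) \left(- \frac{189}{4}\right) + 83914} = \frac{1}{\frac{8883}{4} + 83914} = \frac{1}{\frac{344539}{4}} = \frac{4}{344539}$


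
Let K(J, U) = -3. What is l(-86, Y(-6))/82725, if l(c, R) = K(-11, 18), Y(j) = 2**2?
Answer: -1/27575 ≈ -3.6265e-5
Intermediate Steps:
Y(j) = 4
l(c, R) = -3
l(-86, Y(-6))/82725 = -3/82725 = -3*1/82725 = -1/27575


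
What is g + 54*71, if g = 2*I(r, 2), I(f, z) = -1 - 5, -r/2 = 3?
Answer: 3822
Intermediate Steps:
r = -6 (r = -2*3 = -6)
I(f, z) = -6
g = -12 (g = 2*(-6) = -12)
g + 54*71 = -12 + 54*71 = -12 + 3834 = 3822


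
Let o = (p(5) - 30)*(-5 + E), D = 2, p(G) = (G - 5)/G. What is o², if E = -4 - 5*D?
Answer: 324900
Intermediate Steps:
p(G) = (-5 + G)/G
E = -14 (E = -4 - 5*2 = -4 - 10 = -14)
o = 570 (o = ((-5 + 5)/5 - 30)*(-5 - 14) = ((⅕)*0 - 30)*(-19) = (0 - 30)*(-19) = -30*(-19) = 570)
o² = 570² = 324900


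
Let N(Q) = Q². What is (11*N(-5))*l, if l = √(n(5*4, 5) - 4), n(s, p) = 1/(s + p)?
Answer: 165*I*√11 ≈ 547.24*I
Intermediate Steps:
n(s, p) = 1/(p + s)
l = 3*I*√11/5 (l = √(1/(5 + 5*4) - 4) = √(1/(5 + 20) - 4) = √(1/25 - 4) = √(-99/25) = 3*I*√11/5 ≈ 1.99*I)
(11*N(-5))*l = (11*(-5)²)*(3*I*√11/5) = (11*25)*(3*I*√11/5) = 275*(3*I*√11/5) = 165*I*√11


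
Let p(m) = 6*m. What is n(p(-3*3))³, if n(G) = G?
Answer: -157464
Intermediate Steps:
n(p(-3*3))³ = (6*(-3*3))³ = (6*(-9))³ = (-54)³ = -157464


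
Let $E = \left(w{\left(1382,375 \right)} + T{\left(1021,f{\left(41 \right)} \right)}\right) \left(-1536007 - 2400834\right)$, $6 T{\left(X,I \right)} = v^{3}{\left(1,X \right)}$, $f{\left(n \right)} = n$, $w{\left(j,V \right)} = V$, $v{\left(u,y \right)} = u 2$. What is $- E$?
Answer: $\frac{4444693489}{3} \approx 1.4816 \cdot 10^{9}$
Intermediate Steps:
$v{\left(u,y \right)} = 2 u$
$T{\left(X,I \right)} = \frac{4}{3}$ ($T{\left(X,I \right)} = \frac{\left(2 \cdot 1\right)^{3}}{6} = \frac{2^{3}}{6} = \frac{1}{6} \cdot 8 = \frac{4}{3}$)
$E = - \frac{4444693489}{3}$ ($E = \left(375 + \frac{4}{3}\right) \left(-1536007 - 2400834\right) = \frac{1129}{3} \left(-3936841\right) = - \frac{4444693489}{3} \approx -1.4816 \cdot 10^{9}$)
$- E = \left(-1\right) \left(- \frac{4444693489}{3}\right) = \frac{4444693489}{3}$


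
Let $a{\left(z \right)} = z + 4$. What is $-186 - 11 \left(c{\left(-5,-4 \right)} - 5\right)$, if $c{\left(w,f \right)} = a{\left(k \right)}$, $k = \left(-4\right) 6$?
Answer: $89$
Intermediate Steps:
$k = -24$
$a{\left(z \right)} = 4 + z$
$c{\left(w,f \right)} = -20$ ($c{\left(w,f \right)} = 4 - 24 = -20$)
$-186 - 11 \left(c{\left(-5,-4 \right)} - 5\right) = -186 - 11 \left(-20 - 5\right) = -186 - -275 = -186 + 275 = 89$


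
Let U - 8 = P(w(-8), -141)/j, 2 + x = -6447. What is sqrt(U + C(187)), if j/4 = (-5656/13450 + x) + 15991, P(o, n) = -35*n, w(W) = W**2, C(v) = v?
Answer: 3*sqrt(357079646235455030)/128334244 ≈ 13.969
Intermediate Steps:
x = -6449 (x = -2 - 6447 = -6449)
j = 256668488/6725 (j = 4*((-5656/13450 - 6449) + 15991) = 4*((-5656*1/13450 - 6449) + 15991) = 4*((-2828/6725 - 6449) + 15991) = 4*(-43372353/6725 + 15991) = 4*(64167122/6725) = 256668488/6725 ≈ 38166.)
U = 2086535779/256668488 (U = 8 + (-35*(-141))/(256668488/6725) = 8 + 4935*(6725/256668488) = 8 + 33187875/256668488 = 2086535779/256668488 ≈ 8.1293)
sqrt(U + C(187)) = sqrt(2086535779/256668488 + 187) = sqrt(50083543035/256668488) = 3*sqrt(357079646235455030)/128334244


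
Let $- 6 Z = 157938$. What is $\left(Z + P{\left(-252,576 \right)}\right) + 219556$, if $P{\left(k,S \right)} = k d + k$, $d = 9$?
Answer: $190713$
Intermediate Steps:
$Z = -26323$ ($Z = \left(- \frac{1}{6}\right) 157938 = -26323$)
$P{\left(k,S \right)} = 10 k$ ($P{\left(k,S \right)} = k 9 + k = 9 k + k = 10 k$)
$\left(Z + P{\left(-252,576 \right)}\right) + 219556 = \left(-26323 + 10 \left(-252\right)\right) + 219556 = \left(-26323 - 2520\right) + 219556 = -28843 + 219556 = 190713$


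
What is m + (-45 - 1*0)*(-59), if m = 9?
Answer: 2664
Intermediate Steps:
m + (-45 - 1*0)*(-59) = 9 + (-45 - 1*0)*(-59) = 9 + (-45 + 0)*(-59) = 9 - 45*(-59) = 9 + 2655 = 2664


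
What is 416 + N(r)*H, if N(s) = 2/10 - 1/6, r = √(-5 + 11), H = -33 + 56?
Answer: 12503/30 ≈ 416.77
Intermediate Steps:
H = 23
r = √6 ≈ 2.4495
N(s) = 1/30 (N(s) = 2*(⅒) - 1*⅙ = ⅕ - ⅙ = 1/30)
416 + N(r)*H = 416 + (1/30)*23 = 416 + 23/30 = 12503/30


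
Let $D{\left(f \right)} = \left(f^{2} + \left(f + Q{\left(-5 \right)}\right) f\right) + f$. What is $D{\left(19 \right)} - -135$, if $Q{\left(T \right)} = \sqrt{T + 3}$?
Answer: $876 + 19 i \sqrt{2} \approx 876.0 + 26.87 i$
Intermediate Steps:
$Q{\left(T \right)} = \sqrt{3 + T}$
$D{\left(f \right)} = f + f^{2} + f \left(f + i \sqrt{2}\right)$ ($D{\left(f \right)} = \left(f^{2} + \left(f + \sqrt{3 - 5}\right) f\right) + f = \left(f^{2} + \left(f + \sqrt{-2}\right) f\right) + f = \left(f^{2} + \left(f + i \sqrt{2}\right) f\right) + f = \left(f^{2} + f \left(f + i \sqrt{2}\right)\right) + f = f + f^{2} + f \left(f + i \sqrt{2}\right)$)
$D{\left(19 \right)} - -135 = 19 \left(1 + 2 \cdot 19 + i \sqrt{2}\right) - -135 = 19 \left(1 + 38 + i \sqrt{2}\right) + 135 = 19 \left(39 + i \sqrt{2}\right) + 135 = \left(741 + 19 i \sqrt{2}\right) + 135 = 876 + 19 i \sqrt{2}$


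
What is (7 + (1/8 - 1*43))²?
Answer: 82369/64 ≈ 1287.0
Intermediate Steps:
(7 + (1/8 - 1*43))² = (7 + (⅛ - 43))² = (7 - 343/8)² = (-287/8)² = 82369/64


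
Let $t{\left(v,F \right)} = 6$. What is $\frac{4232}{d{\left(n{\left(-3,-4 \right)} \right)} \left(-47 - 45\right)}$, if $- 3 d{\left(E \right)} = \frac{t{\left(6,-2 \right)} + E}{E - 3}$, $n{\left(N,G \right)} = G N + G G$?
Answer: $\frac{1725}{17} \approx 101.47$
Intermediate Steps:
$n{\left(N,G \right)} = G^{2} + G N$ ($n{\left(N,G \right)} = G N + G^{2} = G^{2} + G N$)
$d{\left(E \right)} = - \frac{6 + E}{3 \left(-3 + E\right)}$ ($d{\left(E \right)} = - \frac{\left(6 + E\right) \frac{1}{E - 3}}{3} = - \frac{\left(6 + E\right) \frac{1}{-3 + E}}{3} = - \frac{\frac{1}{-3 + E} \left(6 + E\right)}{3} = - \frac{6 + E}{3 \left(-3 + E\right)}$)
$\frac{4232}{d{\left(n{\left(-3,-4 \right)} \right)} \left(-47 - 45\right)} = \frac{4232}{\frac{-6 - - 4 \left(-4 - 3\right)}{3 \left(-3 - 4 \left(-4 - 3\right)\right)} \left(-47 - 45\right)} = \frac{4232}{\frac{-6 - \left(-4\right) \left(-7\right)}{3 \left(-3 - -28\right)} \left(-92\right)} = \frac{4232}{\frac{-6 - 28}{3 \left(-3 + 28\right)} \left(-92\right)} = \frac{4232}{\frac{-6 - 28}{3 \cdot 25} \left(-92\right)} = \frac{4232}{\frac{1}{3} \cdot \frac{1}{25} \left(-34\right) \left(-92\right)} = \frac{4232}{\left(- \frac{34}{75}\right) \left(-92\right)} = \frac{4232}{\frac{3128}{75}} = 4232 \cdot \frac{75}{3128} = \frac{1725}{17}$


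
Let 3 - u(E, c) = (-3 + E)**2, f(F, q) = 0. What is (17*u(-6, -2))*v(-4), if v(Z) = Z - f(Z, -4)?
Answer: 5304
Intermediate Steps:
v(Z) = Z (v(Z) = Z - 1*0 = Z + 0 = Z)
u(E, c) = 3 - (-3 + E)**2
(17*u(-6, -2))*v(-4) = (17*(3 - (-3 - 6)**2))*(-4) = (17*(3 - 1*(-9)**2))*(-4) = (17*(3 - 1*81))*(-4) = (17*(3 - 81))*(-4) = (17*(-78))*(-4) = -1326*(-4) = 5304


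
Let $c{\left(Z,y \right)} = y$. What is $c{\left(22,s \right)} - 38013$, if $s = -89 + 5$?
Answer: $-38097$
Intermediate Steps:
$s = -84$
$c{\left(22,s \right)} - 38013 = -84 - 38013 = -38097$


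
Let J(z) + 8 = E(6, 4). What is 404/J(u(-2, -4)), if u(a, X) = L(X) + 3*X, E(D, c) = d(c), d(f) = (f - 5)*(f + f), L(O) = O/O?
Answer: -101/4 ≈ -25.250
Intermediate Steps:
L(O) = 1
d(f) = 2*f*(-5 + f) (d(f) = (-5 + f)*(2*f) = 2*f*(-5 + f))
E(D, c) = 2*c*(-5 + c)
u(a, X) = 1 + 3*X
J(z) = -16 (J(z) = -8 + 2*4*(-5 + 4) = -8 + 2*4*(-1) = -8 - 8 = -16)
404/J(u(-2, -4)) = 404/(-16) = 404*(-1/16) = -101/4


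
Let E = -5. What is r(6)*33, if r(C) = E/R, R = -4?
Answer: 165/4 ≈ 41.250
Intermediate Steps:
r(C) = 5/4 (r(C) = -5/(-4) = -5*(-¼) = 5/4)
r(6)*33 = (5/4)*33 = 165/4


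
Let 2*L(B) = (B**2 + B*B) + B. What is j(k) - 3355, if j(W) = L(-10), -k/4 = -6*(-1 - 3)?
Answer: -3260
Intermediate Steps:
L(B) = B**2 + B/2 (L(B) = ((B**2 + B*B) + B)/2 = ((B**2 + B**2) + B)/2 = (2*B**2 + B)/2 = (B + 2*B**2)/2 = B**2 + B/2)
k = -96 (k = -(-24)*(-1 - 3) = -(-24)*(-4) = -4*24 = -96)
j(W) = 95 (j(W) = -10*(1/2 - 10) = -10*(-19/2) = 95)
j(k) - 3355 = 95 - 3355 = -3260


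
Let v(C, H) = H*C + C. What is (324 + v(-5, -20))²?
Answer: 175561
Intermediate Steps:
v(C, H) = C + C*H (v(C, H) = C*H + C = C + C*H)
(324 + v(-5, -20))² = (324 - 5*(1 - 20))² = (324 - 5*(-19))² = (324 + 95)² = 419² = 175561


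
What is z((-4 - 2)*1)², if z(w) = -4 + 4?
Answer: 0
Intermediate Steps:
z(w) = 0
z((-4 - 2)*1)² = 0² = 0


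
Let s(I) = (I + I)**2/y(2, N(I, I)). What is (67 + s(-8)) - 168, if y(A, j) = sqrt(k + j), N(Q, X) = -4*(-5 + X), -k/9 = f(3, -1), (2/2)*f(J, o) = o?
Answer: -101 + 256*sqrt(61)/61 ≈ -68.223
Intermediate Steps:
f(J, o) = o
k = 9 (k = -9*(-1) = 9)
N(Q, X) = 20 - 4*X
y(A, j) = sqrt(9 + j)
s(I) = 4*I**2/sqrt(29 - 4*I) (s(I) = (I + I)**2/(sqrt(9 + (20 - 4*I))) = (2*I)**2/(sqrt(29 - 4*I)) = (4*I**2)/sqrt(29 - 4*I) = 4*I**2/sqrt(29 - 4*I))
(67 + s(-8)) - 168 = (67 + 4*(-8)**2/sqrt(29 - 4*(-8))) - 168 = (67 + 4*64/sqrt(29 + 32)) - 168 = (67 + 4*64/sqrt(61)) - 168 = (67 + 4*64*(sqrt(61)/61)) - 168 = (67 + 256*sqrt(61)/61) - 168 = -101 + 256*sqrt(61)/61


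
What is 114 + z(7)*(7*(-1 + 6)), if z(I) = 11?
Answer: 499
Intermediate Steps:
114 + z(7)*(7*(-1 + 6)) = 114 + 11*(7*(-1 + 6)) = 114 + 11*(7*5) = 114 + 11*35 = 114 + 385 = 499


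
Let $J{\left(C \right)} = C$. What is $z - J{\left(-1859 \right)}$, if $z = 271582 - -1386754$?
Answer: $1660195$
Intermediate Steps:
$z = 1658336$ ($z = 271582 + 1386754 = 1658336$)
$z - J{\left(-1859 \right)} = 1658336 - -1859 = 1658336 + 1859 = 1660195$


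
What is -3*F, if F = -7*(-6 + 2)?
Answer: -84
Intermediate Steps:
F = 28 (F = -7*(-4) = 28)
-3*F = -3*28 = -84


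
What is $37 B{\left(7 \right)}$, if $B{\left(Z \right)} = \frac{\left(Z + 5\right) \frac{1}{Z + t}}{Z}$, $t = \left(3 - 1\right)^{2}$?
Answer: $\frac{444}{77} \approx 5.7662$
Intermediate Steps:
$t = 4$ ($t = 2^{2} = 4$)
$B{\left(Z \right)} = \frac{5 + Z}{Z \left(4 + Z\right)}$ ($B{\left(Z \right)} = \frac{\left(Z + 5\right) \frac{1}{Z + 4}}{Z} = \frac{\left(5 + Z\right) \frac{1}{4 + Z}}{Z} = \frac{\frac{1}{4 + Z} \left(5 + Z\right)}{Z} = \frac{5 + Z}{Z \left(4 + Z\right)}$)
$37 B{\left(7 \right)} = 37 \frac{5 + 7}{7 \left(4 + 7\right)} = 37 \cdot \frac{1}{7} \cdot \frac{1}{11} \cdot 12 = 37 \cdot \frac{12}{77} = \frac{444}{77}$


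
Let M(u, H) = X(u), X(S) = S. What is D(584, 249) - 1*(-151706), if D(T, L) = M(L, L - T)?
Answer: 151955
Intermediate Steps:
M(u, H) = u
D(T, L) = L
D(584, 249) - 1*(-151706) = 249 - 1*(-151706) = 249 + 151706 = 151955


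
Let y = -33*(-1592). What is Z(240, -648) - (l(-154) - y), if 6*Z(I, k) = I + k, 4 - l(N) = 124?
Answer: 52588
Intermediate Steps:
l(N) = -120 (l(N) = 4 - 1*124 = 4 - 124 = -120)
Z(I, k) = I/6 + k/6 (Z(I, k) = (I + k)/6 = I/6 + k/6)
y = 52536
Z(240, -648) - (l(-154) - y) = ((⅙)*240 + (⅙)*(-648)) - (-120 - 1*52536) = (40 - 108) - (-120 - 52536) = -68 - 1*(-52656) = -68 + 52656 = 52588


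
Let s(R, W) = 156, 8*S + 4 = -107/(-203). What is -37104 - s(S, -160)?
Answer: -37260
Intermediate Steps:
S = -705/1624 (S = -1/2 + (-107/(-203))/8 = -1/2 + (-107*(-1/203))/8 = -1/2 + (1/8)*(107/203) = -1/2 + 107/1624 = -705/1624 ≈ -0.43411)
-37104 - s(S, -160) = -37104 - 1*156 = -37104 - 156 = -37260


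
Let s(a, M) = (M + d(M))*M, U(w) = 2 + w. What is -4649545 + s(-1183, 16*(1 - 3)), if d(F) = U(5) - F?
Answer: -4649769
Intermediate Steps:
d(F) = 7 - F (d(F) = (2 + 5) - F = 7 - F)
s(a, M) = 7*M (s(a, M) = (M + (7 - M))*M = 7*M)
-4649545 + s(-1183, 16*(1 - 3)) = -4649545 + 7*(16*(1 - 3)) = -4649545 + 7*(16*(-2)) = -4649545 + 7*(-32) = -4649545 - 224 = -4649769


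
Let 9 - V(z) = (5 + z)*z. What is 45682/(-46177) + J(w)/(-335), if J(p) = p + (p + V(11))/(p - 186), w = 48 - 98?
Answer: -3076750729/3650753620 ≈ -0.84277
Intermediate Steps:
V(z) = 9 - z*(5 + z) (V(z) = 9 - (5 + z)*z = 9 - z*(5 + z))
w = -50
J(p) = p + (-167 + p)/(-186 + p) (J(p) = p + (p + (9 - 1*11² - 5*11))/(p - 186) = p + (p + (9 - 1*121 - 55))/(-186 + p) = p + (p + (9 - 121 - 55))/(-186 + p) = p + (p - 167)/(-186 + p) = p + (-167 + p)/(-186 + p))
45682/(-46177) + J(w)/(-335) = 45682/(-46177) + ((-167 + (-50)² - 185*(-50))/(-186 - 50))/(-335) = 45682*(-1/46177) + ((-167 + 2500 + 9250)/(-236))*(-1/335) = -45682/46177 - 1/236*11583*(-1/335) = -45682/46177 - 11583/236*(-1/335) = -45682/46177 + 11583/79060 = -3076750729/3650753620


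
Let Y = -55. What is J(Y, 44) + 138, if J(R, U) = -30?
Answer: 108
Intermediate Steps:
J(Y, 44) + 138 = -30 + 138 = 108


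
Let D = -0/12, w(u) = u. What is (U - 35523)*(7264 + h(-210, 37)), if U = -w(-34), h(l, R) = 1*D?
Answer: -257792096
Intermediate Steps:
D = 0 (D = -0/12 = -3*0 = 0)
h(l, R) = 0 (h(l, R) = 1*0 = 0)
U = 34 (U = -1*(-34) = 34)
(U - 35523)*(7264 + h(-210, 37)) = (34 - 35523)*(7264 + 0) = -35489*7264 = -257792096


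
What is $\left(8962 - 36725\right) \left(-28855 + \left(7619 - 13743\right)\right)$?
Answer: $971121977$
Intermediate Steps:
$\left(8962 - 36725\right) \left(-28855 + \left(7619 - 13743\right)\right) = - 27763 \left(-28855 - 6124\right) = \left(-27763\right) \left(-34979\right) = 971121977$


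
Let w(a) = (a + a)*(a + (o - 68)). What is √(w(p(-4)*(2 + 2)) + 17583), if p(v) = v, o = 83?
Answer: √17615 ≈ 132.72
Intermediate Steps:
w(a) = 2*a*(15 + a) (w(a) = (a + a)*(a + (83 - 68)) = (2*a)*(a + 15) = (2*a)*(15 + a) = 2*a*(15 + a))
√(w(p(-4)*(2 + 2)) + 17583) = √(2*(-4*(2 + 2))*(15 - 4*(2 + 2)) + 17583) = √(2*(-4*4)*(15 - 4*4) + 17583) = √(2*(-16)*(15 - 16) + 17583) = √(2*(-16)*(-1) + 17583) = √(32 + 17583) = √17615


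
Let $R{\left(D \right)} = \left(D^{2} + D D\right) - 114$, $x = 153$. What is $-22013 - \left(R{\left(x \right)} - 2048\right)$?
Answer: $-66669$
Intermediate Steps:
$R{\left(D \right)} = -114 + 2 D^{2}$ ($R{\left(D \right)} = \left(D^{2} + D^{2}\right) - 114 = 2 D^{2} - 114 = -114 + 2 D^{2}$)
$-22013 - \left(R{\left(x \right)} - 2048\right) = -22013 - \left(\left(-114 + 2 \cdot 153^{2}\right) - 2048\right) = -22013 - \left(\left(-114 + 2 \cdot 23409\right) - 2048\right) = -22013 - \left(\left(-114 + 46818\right) - 2048\right) = -22013 - \left(46704 - 2048\right) = -22013 - 44656 = -66669$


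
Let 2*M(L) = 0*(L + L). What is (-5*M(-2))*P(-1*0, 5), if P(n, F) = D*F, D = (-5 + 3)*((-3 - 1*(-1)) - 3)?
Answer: 0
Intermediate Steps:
D = 10 (D = -2*((-3 + 1) - 3) = -2*(-2 - 3) = -2*(-5) = 10)
M(L) = 0 (M(L) = (0*(L + L))/2 = (0*(2*L))/2 = (1/2)*0 = 0)
P(n, F) = 10*F
(-5*M(-2))*P(-1*0, 5) = (-5*0)*(10*5) = 0*50 = 0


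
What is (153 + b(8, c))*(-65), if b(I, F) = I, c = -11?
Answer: -10465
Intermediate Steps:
(153 + b(8, c))*(-65) = (153 + 8)*(-65) = 161*(-65) = -10465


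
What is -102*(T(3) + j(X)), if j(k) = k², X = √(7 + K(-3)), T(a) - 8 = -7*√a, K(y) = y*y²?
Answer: 1224 + 714*√3 ≈ 2460.7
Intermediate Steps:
K(y) = y³
T(a) = 8 - 7*√a
X = 2*I*√5 (X = √(7 + (-3)³) = √(7 - 27) = √(-20) = 2*I*√5 ≈ 4.4721*I)
-102*(T(3) + j(X)) = -102*((8 - 7*√3) + (2*I*√5)²) = -102*((8 - 7*√3) - 20) = -102*(-12 - 7*√3) = 1224 + 714*√3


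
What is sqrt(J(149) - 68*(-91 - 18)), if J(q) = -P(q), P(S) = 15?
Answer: sqrt(7397) ≈ 86.006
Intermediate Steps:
J(q) = -15 (J(q) = -1*15 = -15)
sqrt(J(149) - 68*(-91 - 18)) = sqrt(-15 - 68*(-91 - 18)) = sqrt(-15 - 68*(-109)) = sqrt(-15 + 7412) = sqrt(7397)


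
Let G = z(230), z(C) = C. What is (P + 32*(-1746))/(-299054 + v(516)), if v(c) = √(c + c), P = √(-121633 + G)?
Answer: 4177186272/22358323471 + 27936*√258/22358323471 - 149527*I*√121403/44716646942 - I*√31321974/44716646942 ≈ 0.18685 - 0.0011652*I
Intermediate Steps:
G = 230
P = I*√121403 (P = √(-121633 + 230) = √(-121403) = I*√121403 ≈ 348.43*I)
v(c) = √2*√c (v(c) = √(2*c) = √2*√c)
(P + 32*(-1746))/(-299054 + v(516)) = (I*√121403 + 32*(-1746))/(-299054 + √2*√516) = (I*√121403 - 55872)/(-299054 + √2*(2*√129)) = (-55872 + I*√121403)/(-299054 + 2*√258)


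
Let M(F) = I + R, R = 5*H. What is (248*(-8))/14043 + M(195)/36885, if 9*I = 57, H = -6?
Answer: -2371361/16708905 ≈ -0.14192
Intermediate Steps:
I = 19/3 (I = (1/9)*57 = 19/3 ≈ 6.3333)
R = -30 (R = 5*(-6) = -30)
M(F) = -71/3 (M(F) = 19/3 - 30 = -71/3)
(248*(-8))/14043 + M(195)/36885 = (248*(-8))/14043 - 71/3/36885 = -1984*1/14043 - 71/3*1/36885 = -64/453 - 71/110655 = -2371361/16708905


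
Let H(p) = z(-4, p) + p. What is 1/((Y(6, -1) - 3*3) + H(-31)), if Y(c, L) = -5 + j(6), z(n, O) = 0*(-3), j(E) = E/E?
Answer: -1/44 ≈ -0.022727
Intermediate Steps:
j(E) = 1
z(n, O) = 0
H(p) = p (H(p) = 0 + p = p)
Y(c, L) = -4 (Y(c, L) = -5 + 1 = -4)
1/((Y(6, -1) - 3*3) + H(-31)) = 1/((-4 - 3*3) - 31) = 1/((-4 - 9) - 31) = 1/(-13 - 31) = 1/(-44) = -1/44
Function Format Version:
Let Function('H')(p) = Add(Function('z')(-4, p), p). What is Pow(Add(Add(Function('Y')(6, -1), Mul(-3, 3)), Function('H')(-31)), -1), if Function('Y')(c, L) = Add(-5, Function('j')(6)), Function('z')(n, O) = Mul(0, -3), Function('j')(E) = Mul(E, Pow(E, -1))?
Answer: Rational(-1, 44) ≈ -0.022727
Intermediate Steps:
Function('j')(E) = 1
Function('z')(n, O) = 0
Function('H')(p) = p (Function('H')(p) = Add(0, p) = p)
Function('Y')(c, L) = -4 (Function('Y')(c, L) = Add(-5, 1) = -4)
Pow(Add(Add(Function('Y')(6, -1), Mul(-3, 3)), Function('H')(-31)), -1) = Pow(Add(Add(-4, Mul(-3, 3)), -31), -1) = Pow(Add(Add(-4, -9), -31), -1) = Pow(Add(-13, -31), -1) = Pow(-44, -1) = Rational(-1, 44)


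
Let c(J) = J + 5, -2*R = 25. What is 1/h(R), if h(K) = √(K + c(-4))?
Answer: -I*√46/23 ≈ -0.29488*I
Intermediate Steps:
R = -25/2 (R = -½*25 = -25/2 ≈ -12.500)
c(J) = 5 + J
h(K) = √(1 + K) (h(K) = √(K + (5 - 4)) = √(K + 1) = √(1 + K))
1/h(R) = 1/(√(1 - 25/2)) = 1/(√(-23/2)) = 1/(I*√46/2) = -I*√46/23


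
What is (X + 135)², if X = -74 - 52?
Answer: 81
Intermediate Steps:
X = -126
(X + 135)² = (-126 + 135)² = 9² = 81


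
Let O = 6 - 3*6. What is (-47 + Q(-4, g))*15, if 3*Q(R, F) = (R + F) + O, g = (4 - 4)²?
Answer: -785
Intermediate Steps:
O = -12 (O = 6 - 18 = -12)
g = 0 (g = 0² = 0)
Q(R, F) = -4 + F/3 + R/3 (Q(R, F) = ((R + F) - 12)/3 = ((F + R) - 12)/3 = (-12 + F + R)/3 = -4 + F/3 + R/3)
(-47 + Q(-4, g))*15 = (-47 + (-4 + (⅓)*0 + (⅓)*(-4)))*15 = (-47 + (-4 + 0 - 4/3))*15 = (-47 - 16/3)*15 = -157/3*15 = -785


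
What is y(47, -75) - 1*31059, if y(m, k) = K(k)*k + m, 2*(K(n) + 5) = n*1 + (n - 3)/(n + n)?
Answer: -27844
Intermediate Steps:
K(n) = -5 + n/2 + (-3 + n)/(4*n) (K(n) = -5 + (n*1 + (n - 3)/(n + n))/2 = -5 + (n + (-3 + n)/((2*n)))/2 = -5 + (n + (-3 + n)*(1/(2*n)))/2 = -5 + (n + (-3 + n)/(2*n))/2 = -5 + (n/2 + (-3 + n)/(4*n)) = -5 + n/2 + (-3 + n)/(4*n))
y(m, k) = -¾ + m + k*(-19 + 2*k)/4 (y(m, k) = ((-3 + k*(-19 + 2*k))/(4*k))*k + m = (-¾ + k*(-19 + 2*k)/4) + m = -¾ + m + k*(-19 + 2*k)/4)
y(47, -75) - 1*31059 = (-¾ + 47 + (¼)*(-75)*(-19 + 2*(-75))) - 1*31059 = (-¾ + 47 + (¼)*(-75)*(-19 - 150)) - 31059 = (-¾ + 47 + (¼)*(-75)*(-169)) - 31059 = (-¾ + 47 + 12675/4) - 31059 = 3215 - 31059 = -27844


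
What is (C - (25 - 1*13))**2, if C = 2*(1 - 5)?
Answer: 400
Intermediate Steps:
C = -8 (C = 2*(-4) = -8)
(C - (25 - 1*13))**2 = (-8 - (25 - 1*13))**2 = (-8 - (25 - 13))**2 = (-8 - 1*12)**2 = (-8 - 12)**2 = (-20)**2 = 400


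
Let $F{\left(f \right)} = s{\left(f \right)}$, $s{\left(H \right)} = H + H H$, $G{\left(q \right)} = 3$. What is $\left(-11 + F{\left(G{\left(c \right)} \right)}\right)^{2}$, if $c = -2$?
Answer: $1$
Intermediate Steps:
$s{\left(H \right)} = H + H^{2}$
$F{\left(f \right)} = f \left(1 + f\right)$
$\left(-11 + F{\left(G{\left(c \right)} \right)}\right)^{2} = \left(-11 + 3 \left(1 + 3\right)\right)^{2} = \left(-11 + 3 \cdot 4\right)^{2} = \left(-11 + 12\right)^{2} = 1^{2} = 1$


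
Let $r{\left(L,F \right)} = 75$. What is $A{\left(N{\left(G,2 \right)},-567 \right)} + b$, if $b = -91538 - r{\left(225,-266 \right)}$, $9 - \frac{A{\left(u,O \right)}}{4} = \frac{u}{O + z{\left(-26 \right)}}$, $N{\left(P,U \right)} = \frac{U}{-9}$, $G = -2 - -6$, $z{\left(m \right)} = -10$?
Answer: $- \frac{475559369}{5193} \approx -91577.0$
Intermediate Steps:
$G = 4$ ($G = -2 + 6 = 4$)
$N{\left(P,U \right)} = - \frac{U}{9}$ ($N{\left(P,U \right)} = U \left(- \frac{1}{9}\right) = - \frac{U}{9}$)
$A{\left(u,O \right)} = 36 - \frac{4 u}{-10 + O}$ ($A{\left(u,O \right)} = 36 - 4 \frac{u}{O - 10} = 36 - 4 \frac{u}{-10 + O} = 36 - \frac{4 u}{-10 + O}$)
$b = -91613$ ($b = -91538 - 75 = -91613$)
$A{\left(N{\left(G,2 \right)},-567 \right)} + b = \frac{4 \left(-90 - \left(- \frac{1}{9}\right) 2 + 9 \left(-567\right)\right)}{-10 - 567} - 91613 = \frac{4 \left(-90 - - \frac{2}{9} - 5103\right)}{-577} - 91613 = 4 \left(- \frac{1}{577}\right) \left(-90 + \frac{2}{9} - 5103\right) - 91613 = 4 \left(- \frac{1}{577}\right) \left(- \frac{46735}{9}\right) - 91613 = \frac{186940}{5193} - 91613 = - \frac{475559369}{5193}$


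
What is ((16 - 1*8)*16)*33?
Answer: 4224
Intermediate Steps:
((16 - 1*8)*16)*33 = ((16 - 8)*16)*33 = (8*16)*33 = 128*33 = 4224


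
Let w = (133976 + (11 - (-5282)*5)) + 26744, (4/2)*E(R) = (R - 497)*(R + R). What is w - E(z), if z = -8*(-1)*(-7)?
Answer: 156173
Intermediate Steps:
z = -56 (z = 8*(-7) = -56)
E(R) = R*(-497 + R) (E(R) = ((R - 497)*(R + R))/2 = ((-497 + R)*(2*R))/2 = (2*R*(-497 + R))/2 = R*(-497 + R))
w = 187141 (w = (133976 + (11 - 139*(-190))) + 26744 = (133976 + (11 + 26410)) + 26744 = (133976 + 26421) + 26744 = 160397 + 26744 = 187141)
w - E(z) = 187141 - (-56)*(-497 - 56) = 187141 - (-56)*(-553) = 187141 - 1*30968 = 187141 - 30968 = 156173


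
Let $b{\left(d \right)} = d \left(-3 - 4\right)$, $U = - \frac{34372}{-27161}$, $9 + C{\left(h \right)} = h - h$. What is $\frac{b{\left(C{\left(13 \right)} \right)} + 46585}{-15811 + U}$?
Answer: $- \frac{1267006328}{429408199} \approx -2.9506$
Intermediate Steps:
$C{\left(h \right)} = -9$ ($C{\left(h \right)} = -9 + \left(h - h\right) = -9 + 0 = -9$)
$U = \frac{34372}{27161}$ ($U = \left(-34372\right) \left(- \frac{1}{27161}\right) = \frac{34372}{27161} \approx 1.2655$)
$b{\left(d \right)} = - 7 d$ ($b{\left(d \right)} = d \left(-7\right) = - 7 d$)
$\frac{b{\left(C{\left(13 \right)} \right)} + 46585}{-15811 + U} = \frac{\left(-7\right) \left(-9\right) + 46585}{-15811 + \frac{34372}{27161}} = \frac{63 + 46585}{- \frac{429408199}{27161}} = 46648 \left(- \frac{27161}{429408199}\right) = - \frac{1267006328}{429408199}$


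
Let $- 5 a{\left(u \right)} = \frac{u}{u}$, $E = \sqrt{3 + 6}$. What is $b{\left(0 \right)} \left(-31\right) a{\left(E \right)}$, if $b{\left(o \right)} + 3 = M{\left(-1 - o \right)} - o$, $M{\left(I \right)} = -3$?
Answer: $- \frac{186}{5} \approx -37.2$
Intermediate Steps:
$E = 3$ ($E = \sqrt{9} = 3$)
$b{\left(o \right)} = -6 - o$ ($b{\left(o \right)} = -3 - \left(3 + o\right) = -6 - o$)
$a{\left(u \right)} = - \frac{1}{5}$ ($a{\left(u \right)} = - \frac{u \frac{1}{u}}{5} = \left(- \frac{1}{5}\right) 1 = - \frac{1}{5}$)
$b{\left(0 \right)} \left(-31\right) a{\left(E \right)} = \left(-6 - 0\right) \left(-31\right) \left(- \frac{1}{5}\right) = \left(-6 + 0\right) \left(-31\right) \left(- \frac{1}{5}\right) = \left(-6\right) \left(-31\right) \left(- \frac{1}{5}\right) = 186 \left(- \frac{1}{5}\right) = - \frac{186}{5}$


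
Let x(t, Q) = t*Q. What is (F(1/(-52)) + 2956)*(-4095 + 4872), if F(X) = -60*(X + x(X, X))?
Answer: 1553239317/676 ≈ 2.2977e+6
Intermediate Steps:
x(t, Q) = Q*t
F(X) = -60*X - 60*X**2 (F(X) = -60*(X + X*X) = -60*(X + X**2) = -60*X - 60*X**2)
(F(1/(-52)) + 2956)*(-4095 + 4872) = (60*(-1 - 1/(-52))/(-52) + 2956)*(-4095 + 4872) = (60*(-1/52)*(-1 - 1*(-1/52)) + 2956)*777 = (60*(-1/52)*(-1 + 1/52) + 2956)*777 = (60*(-1/52)*(-51/52) + 2956)*777 = (765/676 + 2956)*777 = (1999021/676)*777 = 1553239317/676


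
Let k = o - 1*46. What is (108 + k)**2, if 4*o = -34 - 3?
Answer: 44521/16 ≈ 2782.6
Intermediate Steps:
o = -37/4 (o = (-34 - 3)/4 = (1/4)*(-37) = -37/4 ≈ -9.2500)
k = -221/4 (k = -37/4 - 1*46 = -37/4 - 46 = -221/4 ≈ -55.250)
(108 + k)**2 = (108 - 221/4)**2 = (211/4)**2 = 44521/16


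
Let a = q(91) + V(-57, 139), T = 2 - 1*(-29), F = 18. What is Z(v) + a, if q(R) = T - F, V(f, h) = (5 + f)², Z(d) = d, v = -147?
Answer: 2570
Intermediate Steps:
T = 31 (T = 2 + 29 = 31)
q(R) = 13 (q(R) = 31 - 1*18 = 31 - 18 = 13)
a = 2717 (a = 13 + (5 - 57)² = 13 + (-52)² = 13 + 2704 = 2717)
Z(v) + a = -147 + 2717 = 2570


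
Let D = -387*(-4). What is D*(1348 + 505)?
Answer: 2868444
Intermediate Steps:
D = 1548 (D = -129*(-12) = 1548)
D*(1348 + 505) = 1548*(1348 + 505) = 1548*1853 = 2868444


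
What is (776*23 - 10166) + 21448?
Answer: 29130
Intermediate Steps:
(776*23 - 10166) + 21448 = (17848 - 10166) + 21448 = 7682 + 21448 = 29130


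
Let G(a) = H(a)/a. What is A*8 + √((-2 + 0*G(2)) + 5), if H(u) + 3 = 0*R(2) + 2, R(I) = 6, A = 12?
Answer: 96 + √3 ≈ 97.732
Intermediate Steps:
H(u) = -1 (H(u) = -3 + (0*6 + 2) = -3 + (0 + 2) = -3 + 2 = -1)
G(a) = -1/a
A*8 + √((-2 + 0*G(2)) + 5) = 12*8 + √((-2 + 0*(-1/2)) + 5) = 96 + √((-2 + 0*(-1*½)) + 5) = 96 + √((-2 + 0*(-½)) + 5) = 96 + √((-2 + 0) + 5) = 96 + √(-2 + 5) = 96 + √3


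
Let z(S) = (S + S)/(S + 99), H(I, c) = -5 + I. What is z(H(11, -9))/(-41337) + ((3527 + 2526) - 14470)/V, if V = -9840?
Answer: 811842277/949097520 ≈ 0.85538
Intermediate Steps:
z(S) = 2*S/(99 + S) (z(S) = (2*S)/(99 + S) = 2*S/(99 + S))
z(H(11, -9))/(-41337) + ((3527 + 2526) - 14470)/V = (2*(-5 + 11)/(99 + (-5 + 11)))/(-41337) + ((3527 + 2526) - 14470)/(-9840) = (2*6/(99 + 6))*(-1/41337) + (6053 - 14470)*(-1/9840) = (2*6/105)*(-1/41337) - 8417*(-1/9840) = (2*6*(1/105))*(-1/41337) + 8417/9840 = (4/35)*(-1/41337) + 8417/9840 = -4/1446795 + 8417/9840 = 811842277/949097520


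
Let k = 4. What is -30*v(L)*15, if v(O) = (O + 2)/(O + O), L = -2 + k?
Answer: -450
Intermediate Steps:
L = 2 (L = -2 + 4 = 2)
v(O) = (2 + O)/(2*O) (v(O) = (2 + O)/((2*O)) = (2 + O)*(1/(2*O)) = (2 + O)/(2*O))
-30*v(L)*15 = -15*(2 + 2)/2*15 = -15*4/2*15 = -30*1*15 = -30*15 = -450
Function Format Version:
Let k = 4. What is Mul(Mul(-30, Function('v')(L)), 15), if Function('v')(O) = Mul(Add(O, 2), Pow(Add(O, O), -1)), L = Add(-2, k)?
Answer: -450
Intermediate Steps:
L = 2 (L = Add(-2, 4) = 2)
Function('v')(O) = Mul(Rational(1, 2), Pow(O, -1), Add(2, O)) (Function('v')(O) = Mul(Add(2, O), Pow(Mul(2, O), -1)) = Mul(Add(2, O), Mul(Rational(1, 2), Pow(O, -1))) = Mul(Rational(1, 2), Pow(O, -1), Add(2, O)))
Mul(Mul(-30, Function('v')(L)), 15) = Mul(Mul(-30, Mul(Rational(1, 2), Pow(2, -1), Add(2, 2))), 15) = Mul(Mul(-30, Mul(Rational(1, 2), Rational(1, 2), 4)), 15) = Mul(Mul(-30, 1), 15) = Mul(-30, 15) = -450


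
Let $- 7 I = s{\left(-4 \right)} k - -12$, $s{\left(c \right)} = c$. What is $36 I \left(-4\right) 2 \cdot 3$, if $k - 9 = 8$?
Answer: $-6912$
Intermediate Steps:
$k = 17$ ($k = 9 + 8 = 17$)
$I = 8$ ($I = - \frac{\left(-4\right) 17 - -12}{7} = - \frac{-68 + 12}{7} = \left(- \frac{1}{7}\right) \left(-56\right) = 8$)
$36 I \left(-4\right) 2 \cdot 3 = 36 \cdot 8 \left(-4\right) 2 \cdot 3 = 288 \left(\left(-8\right) 3\right) = 288 \left(-24\right) = -6912$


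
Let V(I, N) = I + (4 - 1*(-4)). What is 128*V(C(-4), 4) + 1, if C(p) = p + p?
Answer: 1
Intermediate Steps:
C(p) = 2*p
V(I, N) = 8 + I (V(I, N) = I + (4 + 4) = I + 8 = 8 + I)
128*V(C(-4), 4) + 1 = 128*(8 + 2*(-4)) + 1 = 128*(8 - 8) + 1 = 128*0 + 1 = 0 + 1 = 1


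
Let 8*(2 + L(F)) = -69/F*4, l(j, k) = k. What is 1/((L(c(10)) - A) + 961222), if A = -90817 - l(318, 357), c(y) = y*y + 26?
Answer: 84/88401073 ≈ 9.5021e-7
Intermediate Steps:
c(y) = 26 + y² (c(y) = y² + 26 = 26 + y²)
A = -91174 (A = -90817 - 1*357 = -90817 - 357 = -91174)
L(F) = -2 - 69/(2*F) (L(F) = -2 + (-69/F*4)/8 = -2 + (-276/F)/8 = -2 - 69/(2*F))
1/((L(c(10)) - A) + 961222) = 1/(((-2 - 69/(2*(26 + 10²))) - 1*(-91174)) + 961222) = 1/(((-2 - 69/(2*(26 + 100))) + 91174) + 961222) = 1/(((-2 - 69/2/126) + 91174) + 961222) = 1/(((-2 - 69/2*1/126) + 91174) + 961222) = 1/(((-2 - 23/84) + 91174) + 961222) = 1/((-191/84 + 91174) + 961222) = 1/(7658425/84 + 961222) = 1/(88401073/84) = 84/88401073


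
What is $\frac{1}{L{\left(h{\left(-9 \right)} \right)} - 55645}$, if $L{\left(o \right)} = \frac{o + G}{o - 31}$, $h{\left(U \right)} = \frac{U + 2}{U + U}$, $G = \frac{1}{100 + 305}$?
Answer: $- \frac{24795}{1379718092} \approx -1.7971 \cdot 10^{-5}$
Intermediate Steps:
$G = \frac{1}{405} \approx 0.0024691$
$h{\left(U \right)} = \frac{2 + U}{2 U}$
$L{\left(o \right)} = \frac{\frac{1}{405} + o}{-31 + o}$ ($L{\left(o \right)} = \frac{o + \frac{1}{405}}{o - 31} = \frac{\frac{1}{405} + o}{-31 + o}$)
$\frac{1}{L{\left(h{\left(-9 \right)} \right)} - 55645} = \frac{1}{\frac{\frac{1}{405} + \frac{2 - 9}{2 \left(-9\right)}}{-31 + \frac{2 - 9}{2 \left(-9\right)}} - 55645} = \frac{1}{\frac{\frac{1}{405} + \frac{1}{2} \left(- \frac{1}{9}\right) \left(-7\right)}{-31 + \frac{1}{2} \left(- \frac{1}{9}\right) \left(-7\right)} - 55645} = \frac{1}{\frac{\frac{1}{405} + \frac{7}{18}}{-31 + \frac{7}{18}} - 55645} = \frac{1}{\frac{1}{- \frac{551}{18}} \cdot \frac{317}{810} - 55645} = \frac{1}{\left(- \frac{18}{551}\right) \frac{317}{810} - 55645} = \frac{1}{- \frac{317}{24795} - 55645} = \frac{1}{- \frac{1379718092}{24795}} = - \frac{24795}{1379718092}$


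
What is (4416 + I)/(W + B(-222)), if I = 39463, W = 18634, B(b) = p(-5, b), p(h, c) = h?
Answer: 43879/18629 ≈ 2.3554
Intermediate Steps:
B(b) = -5
(4416 + I)/(W + B(-222)) = (4416 + 39463)/(18634 - 5) = 43879/18629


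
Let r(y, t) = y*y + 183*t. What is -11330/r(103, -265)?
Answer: 5665/18943 ≈ 0.29906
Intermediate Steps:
r(y, t) = y**2 + 183*t
-11330/r(103, -265) = -11330/(103**2 + 183*(-265)) = -11330/(10609 - 48495) = -11330/(-37886) = -11330*(-1/37886) = 5665/18943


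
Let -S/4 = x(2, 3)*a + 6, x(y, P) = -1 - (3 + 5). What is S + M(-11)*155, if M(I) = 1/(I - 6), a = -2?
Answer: -1787/17 ≈ -105.12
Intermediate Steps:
x(y, P) = -9 (x(y, P) = -1 - 1*8 = -1 - 8 = -9)
M(I) = 1/(-6 + I)
S = -96 (S = -4*(-9*(-2) + 6) = -4*(18 + 6) = -4*24 = -96)
S + M(-11)*155 = -96 + 155/(-6 - 11) = -96 + 155/(-17) = -96 - 1/17*155 = -96 - 155/17 = -1787/17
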